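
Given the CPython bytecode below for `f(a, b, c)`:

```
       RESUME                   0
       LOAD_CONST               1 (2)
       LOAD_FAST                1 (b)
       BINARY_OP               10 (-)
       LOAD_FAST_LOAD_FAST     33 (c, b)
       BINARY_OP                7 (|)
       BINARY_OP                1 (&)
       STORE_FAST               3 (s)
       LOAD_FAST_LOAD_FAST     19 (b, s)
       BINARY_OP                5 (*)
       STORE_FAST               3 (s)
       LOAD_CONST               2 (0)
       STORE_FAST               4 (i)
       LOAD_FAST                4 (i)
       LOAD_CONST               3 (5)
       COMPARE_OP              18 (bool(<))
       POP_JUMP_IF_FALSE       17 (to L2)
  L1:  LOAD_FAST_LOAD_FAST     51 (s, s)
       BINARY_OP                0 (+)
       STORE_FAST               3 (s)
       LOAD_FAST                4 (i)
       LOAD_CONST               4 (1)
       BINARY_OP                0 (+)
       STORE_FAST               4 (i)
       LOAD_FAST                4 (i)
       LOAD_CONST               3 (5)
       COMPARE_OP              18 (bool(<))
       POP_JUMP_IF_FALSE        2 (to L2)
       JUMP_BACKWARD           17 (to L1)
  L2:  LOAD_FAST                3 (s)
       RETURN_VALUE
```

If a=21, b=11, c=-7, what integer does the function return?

LOAD_CONST → push 2
LOAD_FAST b → push 11
BINARY_OP - → 2 - 11 = -9
LOAD_FAST_LOAD_FAST c,b → push -7,11
BINARY_OP | → -7 | 11 = -5
BINARY_OP & → -9 & -5 = -13
STORE_FAST s → s=-13
LOAD_FAST_LOAD_FAST b,s → push 11,-13
BINARY_OP * → 11 * -13 = -143
STORE_FAST s → s=-143
LOAD_CONST → push 0
STORE_FAST i → i=0
LOAD_FAST i → push 0
LOAD_CONST → push 5
COMPARE_OP bool(<) → 0 vs 5 = True
POP_JUMP_IF_FALSE → pop True; no jump
LOAD_FAST_LOAD_FAST s,s → push -143,-143
BINARY_OP + → -143 + -143 = -286
STORE_FAST s → s=-286
LOAD_FAST i → push 0
LOAD_CONST → push 1
BINARY_OP + → 0 + 1 = 1
STORE_FAST i → i=1
LOAD_FAST i → push 1
LOAD_CONST → push 5
COMPARE_OP bool(<) → 1 vs 5 = True
POP_JUMP_IF_FALSE → pop True; no jump
LOAD_FAST_LOAD_FAST s,s → push -286,-286
BINARY_OP + → -286 + -286 = -572
STORE_FAST s → s=-572
LOAD_FAST i → push 1
LOAD_CONST → push 1
BINARY_OP + → 1 + 1 = 2
STORE_FAST i → i=2
LOAD_FAST i → push 2
LOAD_CONST → push 5
COMPARE_OP bool(<) → 2 vs 5 = True
POP_JUMP_IF_FALSE → pop True; no jump
LOAD_FAST_LOAD_FAST s,s → push -572,-572
BINARY_OP + → -572 + -572 = -1144
STORE_FAST s → s=-1144
LOAD_FAST i → push 2
LOAD_CONST → push 1
BINARY_OP + → 2 + 1 = 3
STORE_FAST i → i=3
LOAD_FAST i → push 3
LOAD_CONST → push 5
COMPARE_OP bool(<) → 3 vs 5 = True
POP_JUMP_IF_FALSE → pop True; no jump
LOAD_FAST_LOAD_FAST s,s → push -1144,-1144
BINARY_OP + → -1144 + -1144 = -2288
STORE_FAST s → s=-2288
LOAD_FAST i → push 3
LOAD_CONST → push 1
BINARY_OP + → 3 + 1 = 4
STORE_FAST i → i=4
LOAD_FAST i → push 4
LOAD_CONST → push 5
COMPARE_OP bool(<) → 4 vs 5 = True
POP_JUMP_IF_FALSE → pop True; no jump
LOAD_FAST_LOAD_FAST s,s → push -2288,-2288
BINARY_OP + → -2288 + -2288 = -4576
STORE_FAST s → s=-4576
LOAD_FAST i → push 4
LOAD_CONST → push 1
BINARY_OP + → 4 + 1 = 5
STORE_FAST i → i=5
LOAD_FAST i → push 5
LOAD_CONST → push 5
COMPARE_OP bool(<) → 5 vs 5 = False
POP_JUMP_IF_FALSE → pop False; jump
LOAD_FAST s → push -4576
RETURN_VALUE → return -4576.

-4576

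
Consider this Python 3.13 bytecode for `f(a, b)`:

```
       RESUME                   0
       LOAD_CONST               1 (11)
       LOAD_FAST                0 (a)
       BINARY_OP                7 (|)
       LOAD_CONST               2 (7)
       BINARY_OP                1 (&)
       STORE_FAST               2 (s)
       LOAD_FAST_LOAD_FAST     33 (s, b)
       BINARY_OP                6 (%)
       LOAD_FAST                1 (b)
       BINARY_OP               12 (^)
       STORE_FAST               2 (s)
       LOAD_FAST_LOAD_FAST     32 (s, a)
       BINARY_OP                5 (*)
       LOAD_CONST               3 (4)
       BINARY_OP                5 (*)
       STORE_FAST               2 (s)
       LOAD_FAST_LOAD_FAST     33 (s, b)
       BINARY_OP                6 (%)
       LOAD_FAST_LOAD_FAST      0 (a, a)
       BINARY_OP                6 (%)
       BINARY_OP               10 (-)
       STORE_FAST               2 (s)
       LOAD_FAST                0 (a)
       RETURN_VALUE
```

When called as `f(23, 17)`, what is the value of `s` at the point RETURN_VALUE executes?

1

LOAD_CONST → push 11. Stack: [11]
LOAD_FAST a → push 23. Stack: [11, 23]
BINARY_OP | → 11 | 23 = 31. Stack: [31]
LOAD_CONST → push 7. Stack: [31, 7]
BINARY_OP & → 31 & 7 = 7. Stack: [7]
STORE_FAST s → s=7. Stack: []
LOAD_FAST_LOAD_FAST s,b → push 7,17. Stack: [7, 17]
BINARY_OP % → 7 % 17 = 7. Stack: [7]
LOAD_FAST b → push 17. Stack: [7, 17]
BINARY_OP ^ → 7 ^ 17 = 22. Stack: [22]
STORE_FAST s → s=22. Stack: []
LOAD_FAST_LOAD_FAST s,a → push 22,23. Stack: [22, 23]
BINARY_OP * → 22 * 23 = 506. Stack: [506]
LOAD_CONST → push 4. Stack: [506, 4]
BINARY_OP * → 506 * 4 = 2024. Stack: [2024]
STORE_FAST s → s=2024. Stack: []
LOAD_FAST_LOAD_FAST s,b → push 2024,17. Stack: [2024, 17]
BINARY_OP % → 2024 % 17 = 1. Stack: [1]
LOAD_FAST_LOAD_FAST a,a → push 23,23. Stack: [1, 23, 23]
BINARY_OP % → 23 % 23 = 0. Stack: [1, 0]
BINARY_OP - → 1 - 0 = 1. Stack: [1]
STORE_FAST s → s=1. Stack: []
LOAD_FAST a → push 23. Stack: [23]
RETURN_VALUE → return 23.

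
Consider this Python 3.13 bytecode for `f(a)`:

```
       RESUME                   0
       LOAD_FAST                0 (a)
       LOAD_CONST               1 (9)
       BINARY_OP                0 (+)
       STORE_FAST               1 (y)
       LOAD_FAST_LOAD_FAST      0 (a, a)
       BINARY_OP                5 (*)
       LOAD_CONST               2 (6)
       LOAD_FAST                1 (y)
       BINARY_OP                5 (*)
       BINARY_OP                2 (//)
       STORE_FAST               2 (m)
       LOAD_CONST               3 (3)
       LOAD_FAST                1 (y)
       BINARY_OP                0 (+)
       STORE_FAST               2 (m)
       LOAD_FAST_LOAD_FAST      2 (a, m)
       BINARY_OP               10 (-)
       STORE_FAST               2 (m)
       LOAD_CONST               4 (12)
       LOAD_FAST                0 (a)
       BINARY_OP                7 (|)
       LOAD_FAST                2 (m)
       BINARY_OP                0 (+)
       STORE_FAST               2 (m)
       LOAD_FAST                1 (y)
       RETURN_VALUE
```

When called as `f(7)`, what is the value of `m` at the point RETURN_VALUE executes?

LOAD_FAST a → push 7. Stack: [7]
LOAD_CONST → push 9. Stack: [7, 9]
BINARY_OP + → 7 + 9 = 16. Stack: [16]
STORE_FAST y → y=16. Stack: []
LOAD_FAST_LOAD_FAST a,a → push 7,7. Stack: [7, 7]
BINARY_OP * → 7 * 7 = 49. Stack: [49]
LOAD_CONST → push 6. Stack: [49, 6]
LOAD_FAST y → push 16. Stack: [49, 6, 16]
BINARY_OP * → 6 * 16 = 96. Stack: [49, 96]
BINARY_OP // → 49 // 96 = 0. Stack: [0]
STORE_FAST m → m=0. Stack: []
LOAD_CONST → push 3. Stack: [3]
LOAD_FAST y → push 16. Stack: [3, 16]
BINARY_OP + → 3 + 16 = 19. Stack: [19]
STORE_FAST m → m=19. Stack: []
LOAD_FAST_LOAD_FAST a,m → push 7,19. Stack: [7, 19]
BINARY_OP - → 7 - 19 = -12. Stack: [-12]
STORE_FAST m → m=-12. Stack: []
LOAD_CONST → push 12. Stack: [12]
LOAD_FAST a → push 7. Stack: [12, 7]
BINARY_OP | → 12 | 7 = 15. Stack: [15]
LOAD_FAST m → push -12. Stack: [15, -12]
BINARY_OP + → 15 + -12 = 3. Stack: [3]
STORE_FAST m → m=3. Stack: []
LOAD_FAST y → push 16. Stack: [16]
RETURN_VALUE → return 16.

3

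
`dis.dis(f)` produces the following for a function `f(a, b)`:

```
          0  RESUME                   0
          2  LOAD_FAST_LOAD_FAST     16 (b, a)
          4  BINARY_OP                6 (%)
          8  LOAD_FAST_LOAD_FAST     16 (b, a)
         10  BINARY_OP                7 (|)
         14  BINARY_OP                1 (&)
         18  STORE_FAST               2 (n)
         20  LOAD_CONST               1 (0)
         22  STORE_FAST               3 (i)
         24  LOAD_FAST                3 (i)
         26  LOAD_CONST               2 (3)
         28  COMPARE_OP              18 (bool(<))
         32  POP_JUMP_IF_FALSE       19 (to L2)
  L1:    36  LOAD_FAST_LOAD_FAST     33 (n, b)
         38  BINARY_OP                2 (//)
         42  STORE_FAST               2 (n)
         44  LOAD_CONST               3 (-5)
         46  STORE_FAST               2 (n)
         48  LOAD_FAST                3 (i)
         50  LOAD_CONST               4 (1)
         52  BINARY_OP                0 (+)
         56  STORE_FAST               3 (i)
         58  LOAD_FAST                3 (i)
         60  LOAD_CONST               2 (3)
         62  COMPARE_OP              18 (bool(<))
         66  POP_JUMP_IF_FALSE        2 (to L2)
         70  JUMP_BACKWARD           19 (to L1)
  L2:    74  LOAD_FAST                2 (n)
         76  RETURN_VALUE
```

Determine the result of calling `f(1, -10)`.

-5

LOAD_FAST_LOAD_FAST b,a → push -10,1. Stack: [-10, 1]
BINARY_OP % → -10 % 1 = 0. Stack: [0]
LOAD_FAST_LOAD_FAST b,a → push -10,1. Stack: [0, -10, 1]
BINARY_OP | → -10 | 1 = -9. Stack: [0, -9]
BINARY_OP & → 0 & -9 = 0. Stack: [0]
STORE_FAST n → n=0. Stack: []
LOAD_CONST → push 0. Stack: [0]
STORE_FAST i → i=0. Stack: []
LOAD_FAST i → push 0. Stack: [0]
LOAD_CONST → push 3. Stack: [0, 3]
COMPARE_OP bool(<) → 0 vs 3 = True. Stack: [True]
POP_JUMP_IF_FALSE → pop True; no jump. Stack: []
LOAD_FAST_LOAD_FAST n,b → push 0,-10. Stack: [0, -10]
BINARY_OP // → 0 // -10 = 0. Stack: [0]
STORE_FAST n → n=0. Stack: []
LOAD_CONST → push -5. Stack: [-5]
STORE_FAST n → n=-5. Stack: []
LOAD_FAST i → push 0. Stack: [0]
LOAD_CONST → push 1. Stack: [0, 1]
BINARY_OP + → 0 + 1 = 1. Stack: [1]
STORE_FAST i → i=1. Stack: []
LOAD_FAST i → push 1. Stack: [1]
LOAD_CONST → push 3. Stack: [1, 3]
COMPARE_OP bool(<) → 1 vs 3 = True. Stack: [True]
POP_JUMP_IF_FALSE → pop True; no jump. Stack: []
LOAD_FAST_LOAD_FAST n,b → push -5,-10. Stack: [-5, -10]
BINARY_OP // → -5 // -10 = 0. Stack: [0]
STORE_FAST n → n=0. Stack: []
LOAD_CONST → push -5. Stack: [-5]
STORE_FAST n → n=-5. Stack: []
LOAD_FAST i → push 1. Stack: [1]
LOAD_CONST → push 1. Stack: [1, 1]
BINARY_OP + → 1 + 1 = 2. Stack: [2]
STORE_FAST i → i=2. Stack: []
LOAD_FAST i → push 2. Stack: [2]
LOAD_CONST → push 3. Stack: [2, 3]
COMPARE_OP bool(<) → 2 vs 3 = True. Stack: [True]
POP_JUMP_IF_FALSE → pop True; no jump. Stack: []
LOAD_FAST_LOAD_FAST n,b → push -5,-10. Stack: [-5, -10]
BINARY_OP // → -5 // -10 = 0. Stack: [0]
STORE_FAST n → n=0. Stack: []
LOAD_CONST → push -5. Stack: [-5]
STORE_FAST n → n=-5. Stack: []
LOAD_FAST i → push 2. Stack: [2]
LOAD_CONST → push 1. Stack: [2, 1]
BINARY_OP + → 2 + 1 = 3. Stack: [3]
STORE_FAST i → i=3. Stack: []
LOAD_FAST i → push 3. Stack: [3]
LOAD_CONST → push 3. Stack: [3, 3]
COMPARE_OP bool(<) → 3 vs 3 = False. Stack: [False]
POP_JUMP_IF_FALSE → pop False; jump. Stack: []
LOAD_FAST n → push -5. Stack: [-5]
RETURN_VALUE → return -5.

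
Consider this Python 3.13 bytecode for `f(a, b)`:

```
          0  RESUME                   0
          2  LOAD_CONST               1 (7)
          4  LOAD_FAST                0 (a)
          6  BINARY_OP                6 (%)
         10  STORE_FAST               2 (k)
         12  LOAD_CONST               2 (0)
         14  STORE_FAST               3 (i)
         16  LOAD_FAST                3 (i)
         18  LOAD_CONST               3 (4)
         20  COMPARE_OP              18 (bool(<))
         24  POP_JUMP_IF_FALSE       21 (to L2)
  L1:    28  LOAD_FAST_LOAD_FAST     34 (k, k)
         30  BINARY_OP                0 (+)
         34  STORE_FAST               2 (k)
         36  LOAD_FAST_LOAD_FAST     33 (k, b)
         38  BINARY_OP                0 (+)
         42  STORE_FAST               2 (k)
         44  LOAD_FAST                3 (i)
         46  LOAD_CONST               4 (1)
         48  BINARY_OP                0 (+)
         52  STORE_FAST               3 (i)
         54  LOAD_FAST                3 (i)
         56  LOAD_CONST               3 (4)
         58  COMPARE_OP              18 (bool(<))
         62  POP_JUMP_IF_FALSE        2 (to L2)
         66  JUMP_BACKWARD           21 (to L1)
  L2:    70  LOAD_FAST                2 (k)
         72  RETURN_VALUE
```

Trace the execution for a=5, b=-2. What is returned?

2

LOAD_CONST → push 7
LOAD_FAST a → push 5
BINARY_OP % → 7 % 5 = 2
STORE_FAST k → k=2
LOAD_CONST → push 0
STORE_FAST i → i=0
LOAD_FAST i → push 0
LOAD_CONST → push 4
COMPARE_OP bool(<) → 0 vs 4 = True
POP_JUMP_IF_FALSE → pop True; no jump
LOAD_FAST_LOAD_FAST k,k → push 2,2
BINARY_OP + → 2 + 2 = 4
STORE_FAST k → k=4
LOAD_FAST_LOAD_FAST k,b → push 4,-2
BINARY_OP + → 4 + -2 = 2
STORE_FAST k → k=2
LOAD_FAST i → push 0
LOAD_CONST → push 1
BINARY_OP + → 0 + 1 = 1
STORE_FAST i → i=1
LOAD_FAST i → push 1
LOAD_CONST → push 4
COMPARE_OP bool(<) → 1 vs 4 = True
POP_JUMP_IF_FALSE → pop True; no jump
LOAD_FAST_LOAD_FAST k,k → push 2,2
BINARY_OP + → 2 + 2 = 4
STORE_FAST k → k=4
LOAD_FAST_LOAD_FAST k,b → push 4,-2
BINARY_OP + → 4 + -2 = 2
STORE_FAST k → k=2
LOAD_FAST i → push 1
LOAD_CONST → push 1
BINARY_OP + → 1 + 1 = 2
STORE_FAST i → i=2
LOAD_FAST i → push 2
LOAD_CONST → push 4
COMPARE_OP bool(<) → 2 vs 4 = True
POP_JUMP_IF_FALSE → pop True; no jump
LOAD_FAST_LOAD_FAST k,k → push 2,2
BINARY_OP + → 2 + 2 = 4
STORE_FAST k → k=4
LOAD_FAST_LOAD_FAST k,b → push 4,-2
BINARY_OP + → 4 + -2 = 2
STORE_FAST k → k=2
LOAD_FAST i → push 2
LOAD_CONST → push 1
BINARY_OP + → 2 + 1 = 3
STORE_FAST i → i=3
LOAD_FAST i → push 3
LOAD_CONST → push 4
COMPARE_OP bool(<) → 3 vs 4 = True
POP_JUMP_IF_FALSE → pop True; no jump
LOAD_FAST_LOAD_FAST k,k → push 2,2
BINARY_OP + → 2 + 2 = 4
STORE_FAST k → k=4
LOAD_FAST_LOAD_FAST k,b → push 4,-2
BINARY_OP + → 4 + -2 = 2
STORE_FAST k → k=2
LOAD_FAST i → push 3
LOAD_CONST → push 1
BINARY_OP + → 3 + 1 = 4
STORE_FAST i → i=4
LOAD_FAST i → push 4
LOAD_CONST → push 4
COMPARE_OP bool(<) → 4 vs 4 = False
POP_JUMP_IF_FALSE → pop False; jump
LOAD_FAST k → push 2
RETURN_VALUE → return 2.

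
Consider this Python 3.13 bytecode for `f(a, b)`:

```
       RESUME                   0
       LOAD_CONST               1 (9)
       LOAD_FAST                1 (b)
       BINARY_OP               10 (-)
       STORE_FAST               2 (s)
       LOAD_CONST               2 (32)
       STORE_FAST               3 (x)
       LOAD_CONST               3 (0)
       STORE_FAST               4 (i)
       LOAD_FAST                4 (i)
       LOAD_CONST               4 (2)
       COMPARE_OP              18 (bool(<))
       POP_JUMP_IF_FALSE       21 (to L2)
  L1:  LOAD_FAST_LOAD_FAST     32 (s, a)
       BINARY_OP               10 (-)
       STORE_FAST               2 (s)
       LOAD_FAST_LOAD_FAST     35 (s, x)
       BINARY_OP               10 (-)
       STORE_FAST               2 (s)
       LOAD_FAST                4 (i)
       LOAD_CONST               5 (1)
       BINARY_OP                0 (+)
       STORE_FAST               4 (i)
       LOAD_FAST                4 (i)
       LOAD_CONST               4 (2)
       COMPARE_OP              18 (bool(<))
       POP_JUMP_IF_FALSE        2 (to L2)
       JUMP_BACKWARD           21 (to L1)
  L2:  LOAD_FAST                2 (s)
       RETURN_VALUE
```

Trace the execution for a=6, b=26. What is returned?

LOAD_CONST → push 9. Stack: [9]
LOAD_FAST b → push 26. Stack: [9, 26]
BINARY_OP - → 9 - 26 = -17. Stack: [-17]
STORE_FAST s → s=-17. Stack: []
LOAD_CONST → push 32. Stack: [32]
STORE_FAST x → x=32. Stack: []
LOAD_CONST → push 0. Stack: [0]
STORE_FAST i → i=0. Stack: []
LOAD_FAST i → push 0. Stack: [0]
LOAD_CONST → push 2. Stack: [0, 2]
COMPARE_OP bool(<) → 0 vs 2 = True. Stack: [True]
POP_JUMP_IF_FALSE → pop True; no jump. Stack: []
LOAD_FAST_LOAD_FAST s,a → push -17,6. Stack: [-17, 6]
BINARY_OP - → -17 - 6 = -23. Stack: [-23]
STORE_FAST s → s=-23. Stack: []
LOAD_FAST_LOAD_FAST s,x → push -23,32. Stack: [-23, 32]
BINARY_OP - → -23 - 32 = -55. Stack: [-55]
STORE_FAST s → s=-55. Stack: []
LOAD_FAST i → push 0. Stack: [0]
LOAD_CONST → push 1. Stack: [0, 1]
BINARY_OP + → 0 + 1 = 1. Stack: [1]
STORE_FAST i → i=1. Stack: []
LOAD_FAST i → push 1. Stack: [1]
LOAD_CONST → push 2. Stack: [1, 2]
COMPARE_OP bool(<) → 1 vs 2 = True. Stack: [True]
POP_JUMP_IF_FALSE → pop True; no jump. Stack: []
LOAD_FAST_LOAD_FAST s,a → push -55,6. Stack: [-55, 6]
BINARY_OP - → -55 - 6 = -61. Stack: [-61]
STORE_FAST s → s=-61. Stack: []
LOAD_FAST_LOAD_FAST s,x → push -61,32. Stack: [-61, 32]
BINARY_OP - → -61 - 32 = -93. Stack: [-93]
STORE_FAST s → s=-93. Stack: []
LOAD_FAST i → push 1. Stack: [1]
LOAD_CONST → push 1. Stack: [1, 1]
BINARY_OP + → 1 + 1 = 2. Stack: [2]
STORE_FAST i → i=2. Stack: []
LOAD_FAST i → push 2. Stack: [2]
LOAD_CONST → push 2. Stack: [2, 2]
COMPARE_OP bool(<) → 2 vs 2 = False. Stack: [False]
POP_JUMP_IF_FALSE → pop False; jump. Stack: []
LOAD_FAST s → push -93. Stack: [-93]
RETURN_VALUE → return -93.

-93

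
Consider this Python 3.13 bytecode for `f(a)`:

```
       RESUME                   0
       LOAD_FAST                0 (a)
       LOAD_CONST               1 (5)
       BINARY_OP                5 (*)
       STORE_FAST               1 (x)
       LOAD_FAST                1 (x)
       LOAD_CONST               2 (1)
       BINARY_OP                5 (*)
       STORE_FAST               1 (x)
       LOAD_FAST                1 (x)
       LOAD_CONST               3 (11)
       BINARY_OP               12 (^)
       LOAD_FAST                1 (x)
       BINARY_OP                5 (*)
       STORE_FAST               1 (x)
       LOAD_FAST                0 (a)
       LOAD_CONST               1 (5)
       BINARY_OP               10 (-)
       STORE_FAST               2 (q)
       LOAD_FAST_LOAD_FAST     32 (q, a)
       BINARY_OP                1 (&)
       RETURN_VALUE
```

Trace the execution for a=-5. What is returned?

-14

LOAD_FAST a → push -5. Stack: [-5]
LOAD_CONST → push 5. Stack: [-5, 5]
BINARY_OP * → -5 * 5 = -25. Stack: [-25]
STORE_FAST x → x=-25. Stack: []
LOAD_FAST x → push -25. Stack: [-25]
LOAD_CONST → push 1. Stack: [-25, 1]
BINARY_OP * → -25 * 1 = -25. Stack: [-25]
STORE_FAST x → x=-25. Stack: []
LOAD_FAST x → push -25. Stack: [-25]
LOAD_CONST → push 11. Stack: [-25, 11]
BINARY_OP ^ → -25 ^ 11 = -20. Stack: [-20]
LOAD_FAST x → push -25. Stack: [-20, -25]
BINARY_OP * → -20 * -25 = 500. Stack: [500]
STORE_FAST x → x=500. Stack: []
LOAD_FAST a → push -5. Stack: [-5]
LOAD_CONST → push 5. Stack: [-5, 5]
BINARY_OP - → -5 - 5 = -10. Stack: [-10]
STORE_FAST q → q=-10. Stack: []
LOAD_FAST_LOAD_FAST q,a → push -10,-5. Stack: [-10, -5]
BINARY_OP & → -10 & -5 = -14. Stack: [-14]
RETURN_VALUE → return -14.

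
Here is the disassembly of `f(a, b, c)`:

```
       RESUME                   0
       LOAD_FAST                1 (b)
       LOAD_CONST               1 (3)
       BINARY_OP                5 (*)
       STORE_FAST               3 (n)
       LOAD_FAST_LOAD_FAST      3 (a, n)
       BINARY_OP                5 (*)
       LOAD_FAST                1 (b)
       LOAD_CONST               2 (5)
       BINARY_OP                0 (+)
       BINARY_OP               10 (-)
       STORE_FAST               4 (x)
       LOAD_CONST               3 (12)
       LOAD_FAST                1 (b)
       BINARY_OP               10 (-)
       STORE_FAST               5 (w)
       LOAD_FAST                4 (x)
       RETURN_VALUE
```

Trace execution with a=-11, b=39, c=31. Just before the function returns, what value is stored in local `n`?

LOAD_FAST b → push 39. Stack: [39]
LOAD_CONST → push 3. Stack: [39, 3]
BINARY_OP * → 39 * 3 = 117. Stack: [117]
STORE_FAST n → n=117. Stack: []
LOAD_FAST_LOAD_FAST a,n → push -11,117. Stack: [-11, 117]
BINARY_OP * → -11 * 117 = -1287. Stack: [-1287]
LOAD_FAST b → push 39. Stack: [-1287, 39]
LOAD_CONST → push 5. Stack: [-1287, 39, 5]
BINARY_OP + → 39 + 5 = 44. Stack: [-1287, 44]
BINARY_OP - → -1287 - 44 = -1331. Stack: [-1331]
STORE_FAST x → x=-1331. Stack: []
LOAD_CONST → push 12. Stack: [12]
LOAD_FAST b → push 39. Stack: [12, 39]
BINARY_OP - → 12 - 39 = -27. Stack: [-27]
STORE_FAST w → w=-27. Stack: []
LOAD_FAST x → push -1331. Stack: [-1331]
RETURN_VALUE → return -1331.

117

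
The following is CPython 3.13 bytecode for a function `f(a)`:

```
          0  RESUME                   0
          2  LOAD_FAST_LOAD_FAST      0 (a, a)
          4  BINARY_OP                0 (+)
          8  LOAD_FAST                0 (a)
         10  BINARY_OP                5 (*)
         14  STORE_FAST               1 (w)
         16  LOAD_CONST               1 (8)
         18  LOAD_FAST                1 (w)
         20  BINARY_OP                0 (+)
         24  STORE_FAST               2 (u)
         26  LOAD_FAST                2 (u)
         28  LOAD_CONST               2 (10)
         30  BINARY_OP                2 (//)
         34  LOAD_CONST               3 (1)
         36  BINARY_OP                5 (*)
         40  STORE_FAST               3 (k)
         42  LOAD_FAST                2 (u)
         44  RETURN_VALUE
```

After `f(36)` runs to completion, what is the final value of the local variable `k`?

260

LOAD_FAST_LOAD_FAST a,a → push 36,36. Stack: [36, 36]
BINARY_OP + → 36 + 36 = 72. Stack: [72]
LOAD_FAST a → push 36. Stack: [72, 36]
BINARY_OP * → 72 * 36 = 2592. Stack: [2592]
STORE_FAST w → w=2592. Stack: []
LOAD_CONST → push 8. Stack: [8]
LOAD_FAST w → push 2592. Stack: [8, 2592]
BINARY_OP + → 8 + 2592 = 2600. Stack: [2600]
STORE_FAST u → u=2600. Stack: []
LOAD_FAST u → push 2600. Stack: [2600]
LOAD_CONST → push 10. Stack: [2600, 10]
BINARY_OP // → 2600 // 10 = 260. Stack: [260]
LOAD_CONST → push 1. Stack: [260, 1]
BINARY_OP * → 260 * 1 = 260. Stack: [260]
STORE_FAST k → k=260. Stack: []
LOAD_FAST u → push 2600. Stack: [2600]
RETURN_VALUE → return 2600.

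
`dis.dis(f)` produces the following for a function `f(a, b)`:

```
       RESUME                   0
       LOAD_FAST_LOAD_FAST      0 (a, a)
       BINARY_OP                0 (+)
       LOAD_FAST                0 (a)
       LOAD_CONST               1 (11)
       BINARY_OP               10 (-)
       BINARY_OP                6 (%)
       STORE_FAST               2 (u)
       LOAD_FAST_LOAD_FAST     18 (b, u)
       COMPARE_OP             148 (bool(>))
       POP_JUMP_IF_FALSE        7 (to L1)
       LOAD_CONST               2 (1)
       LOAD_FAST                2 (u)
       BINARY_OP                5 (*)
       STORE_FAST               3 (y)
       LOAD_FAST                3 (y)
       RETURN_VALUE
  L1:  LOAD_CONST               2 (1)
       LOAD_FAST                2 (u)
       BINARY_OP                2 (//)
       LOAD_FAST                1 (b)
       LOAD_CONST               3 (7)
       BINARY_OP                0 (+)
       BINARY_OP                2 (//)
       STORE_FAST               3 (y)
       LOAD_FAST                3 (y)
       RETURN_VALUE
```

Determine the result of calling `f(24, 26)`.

LOAD_FAST_LOAD_FAST a,a → push 24,24. Stack: [24, 24]
BINARY_OP + → 24 + 24 = 48. Stack: [48]
LOAD_FAST a → push 24. Stack: [48, 24]
LOAD_CONST → push 11. Stack: [48, 24, 11]
BINARY_OP - → 24 - 11 = 13. Stack: [48, 13]
BINARY_OP % → 48 % 13 = 9. Stack: [9]
STORE_FAST u → u=9. Stack: []
LOAD_FAST_LOAD_FAST b,u → push 26,9. Stack: [26, 9]
COMPARE_OP bool(>) → 26 vs 9 = True. Stack: [True]
POP_JUMP_IF_FALSE → pop True; no jump. Stack: []
LOAD_CONST → push 1. Stack: [1]
LOAD_FAST u → push 9. Stack: [1, 9]
BINARY_OP * → 1 * 9 = 9. Stack: [9]
STORE_FAST y → y=9. Stack: []
LOAD_FAST y → push 9. Stack: [9]
RETURN_VALUE → return 9.

9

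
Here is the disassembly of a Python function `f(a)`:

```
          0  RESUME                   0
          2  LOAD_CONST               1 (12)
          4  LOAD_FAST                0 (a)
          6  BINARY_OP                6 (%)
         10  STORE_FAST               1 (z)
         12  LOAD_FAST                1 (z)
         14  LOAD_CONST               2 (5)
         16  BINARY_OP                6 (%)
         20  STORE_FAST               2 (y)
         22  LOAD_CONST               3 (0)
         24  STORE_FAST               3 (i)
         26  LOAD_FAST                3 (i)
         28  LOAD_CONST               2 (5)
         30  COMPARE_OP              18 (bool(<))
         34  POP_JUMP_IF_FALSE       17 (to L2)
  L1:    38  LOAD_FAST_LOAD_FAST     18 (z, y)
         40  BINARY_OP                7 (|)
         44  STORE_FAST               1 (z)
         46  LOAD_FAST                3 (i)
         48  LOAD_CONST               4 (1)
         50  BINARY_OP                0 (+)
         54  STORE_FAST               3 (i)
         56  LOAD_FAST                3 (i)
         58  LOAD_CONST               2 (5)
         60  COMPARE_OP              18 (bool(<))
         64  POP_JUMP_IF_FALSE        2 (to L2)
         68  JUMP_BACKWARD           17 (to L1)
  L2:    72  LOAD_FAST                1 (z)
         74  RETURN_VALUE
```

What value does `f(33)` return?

14

LOAD_CONST → push 12
LOAD_FAST a → push 33
BINARY_OP % → 12 % 33 = 12
STORE_FAST z → z=12
LOAD_FAST z → push 12
LOAD_CONST → push 5
BINARY_OP % → 12 % 5 = 2
STORE_FAST y → y=2
LOAD_CONST → push 0
STORE_FAST i → i=0
LOAD_FAST i → push 0
LOAD_CONST → push 5
COMPARE_OP bool(<) → 0 vs 5 = True
POP_JUMP_IF_FALSE → pop True; no jump
LOAD_FAST_LOAD_FAST z,y → push 12,2
BINARY_OP | → 12 | 2 = 14
STORE_FAST z → z=14
LOAD_FAST i → push 0
LOAD_CONST → push 1
BINARY_OP + → 0 + 1 = 1
STORE_FAST i → i=1
LOAD_FAST i → push 1
LOAD_CONST → push 5
COMPARE_OP bool(<) → 1 vs 5 = True
POP_JUMP_IF_FALSE → pop True; no jump
LOAD_FAST_LOAD_FAST z,y → push 14,2
BINARY_OP | → 14 | 2 = 14
STORE_FAST z → z=14
LOAD_FAST i → push 1
LOAD_CONST → push 1
BINARY_OP + → 1 + 1 = 2
STORE_FAST i → i=2
LOAD_FAST i → push 2
LOAD_CONST → push 5
COMPARE_OP bool(<) → 2 vs 5 = True
POP_JUMP_IF_FALSE → pop True; no jump
LOAD_FAST_LOAD_FAST z,y → push 14,2
BINARY_OP | → 14 | 2 = 14
STORE_FAST z → z=14
LOAD_FAST i → push 2
LOAD_CONST → push 1
BINARY_OP + → 2 + 1 = 3
STORE_FAST i → i=3
LOAD_FAST i → push 3
LOAD_CONST → push 5
COMPARE_OP bool(<) → 3 vs 5 = True
POP_JUMP_IF_FALSE → pop True; no jump
LOAD_FAST_LOAD_FAST z,y → push 14,2
BINARY_OP | → 14 | 2 = 14
STORE_FAST z → z=14
LOAD_FAST i → push 3
LOAD_CONST → push 1
BINARY_OP + → 3 + 1 = 4
STORE_FAST i → i=4
LOAD_FAST i → push 4
LOAD_CONST → push 5
COMPARE_OP bool(<) → 4 vs 5 = True
POP_JUMP_IF_FALSE → pop True; no jump
LOAD_FAST_LOAD_FAST z,y → push 14,2
BINARY_OP | → 14 | 2 = 14
STORE_FAST z → z=14
LOAD_FAST i → push 4
LOAD_CONST → push 1
BINARY_OP + → 4 + 1 = 5
STORE_FAST i → i=5
LOAD_FAST i → push 5
LOAD_CONST → push 5
COMPARE_OP bool(<) → 5 vs 5 = False
POP_JUMP_IF_FALSE → pop False; jump
LOAD_FAST z → push 14
RETURN_VALUE → return 14.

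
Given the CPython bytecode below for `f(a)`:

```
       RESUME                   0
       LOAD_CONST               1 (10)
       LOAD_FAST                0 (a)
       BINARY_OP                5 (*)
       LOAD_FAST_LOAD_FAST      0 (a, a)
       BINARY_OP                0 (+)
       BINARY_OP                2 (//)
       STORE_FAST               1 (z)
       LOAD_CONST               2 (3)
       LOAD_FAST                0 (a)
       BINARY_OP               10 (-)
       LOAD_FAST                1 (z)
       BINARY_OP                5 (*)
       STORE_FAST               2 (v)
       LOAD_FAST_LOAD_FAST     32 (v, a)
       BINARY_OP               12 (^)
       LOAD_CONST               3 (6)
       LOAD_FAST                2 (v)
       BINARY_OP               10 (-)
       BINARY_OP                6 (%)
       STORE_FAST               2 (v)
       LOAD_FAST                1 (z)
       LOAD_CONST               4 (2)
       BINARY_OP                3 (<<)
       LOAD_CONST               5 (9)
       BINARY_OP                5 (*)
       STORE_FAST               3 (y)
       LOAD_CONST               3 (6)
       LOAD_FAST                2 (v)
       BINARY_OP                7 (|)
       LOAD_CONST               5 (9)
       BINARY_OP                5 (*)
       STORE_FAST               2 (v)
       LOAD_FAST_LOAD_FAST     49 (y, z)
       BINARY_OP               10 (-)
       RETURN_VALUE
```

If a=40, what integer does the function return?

175

LOAD_CONST → push 10. Stack: [10]
LOAD_FAST a → push 40. Stack: [10, 40]
BINARY_OP * → 10 * 40 = 400. Stack: [400]
LOAD_FAST_LOAD_FAST a,a → push 40,40. Stack: [400, 40, 40]
BINARY_OP + → 40 + 40 = 80. Stack: [400, 80]
BINARY_OP // → 400 // 80 = 5. Stack: [5]
STORE_FAST z → z=5. Stack: []
LOAD_CONST → push 3. Stack: [3]
LOAD_FAST a → push 40. Stack: [3, 40]
BINARY_OP - → 3 - 40 = -37. Stack: [-37]
LOAD_FAST z → push 5. Stack: [-37, 5]
BINARY_OP * → -37 * 5 = -185. Stack: [-185]
STORE_FAST v → v=-185. Stack: []
LOAD_FAST_LOAD_FAST v,a → push -185,40. Stack: [-185, 40]
BINARY_OP ^ → -185 ^ 40 = -145. Stack: [-145]
LOAD_CONST → push 6. Stack: [-145, 6]
LOAD_FAST v → push -185. Stack: [-145, 6, -185]
BINARY_OP - → 6 - -185 = 191. Stack: [-145, 191]
BINARY_OP % → -145 % 191 = 46. Stack: [46]
STORE_FAST v → v=46. Stack: []
LOAD_FAST z → push 5. Stack: [5]
LOAD_CONST → push 2. Stack: [5, 2]
BINARY_OP << → 5 << 2 = 20. Stack: [20]
LOAD_CONST → push 9. Stack: [20, 9]
BINARY_OP * → 20 * 9 = 180. Stack: [180]
STORE_FAST y → y=180. Stack: []
LOAD_CONST → push 6. Stack: [6]
LOAD_FAST v → push 46. Stack: [6, 46]
BINARY_OP | → 6 | 46 = 46. Stack: [46]
LOAD_CONST → push 9. Stack: [46, 9]
BINARY_OP * → 46 * 9 = 414. Stack: [414]
STORE_FAST v → v=414. Stack: []
LOAD_FAST_LOAD_FAST y,z → push 180,5. Stack: [180, 5]
BINARY_OP - → 180 - 5 = 175. Stack: [175]
RETURN_VALUE → return 175.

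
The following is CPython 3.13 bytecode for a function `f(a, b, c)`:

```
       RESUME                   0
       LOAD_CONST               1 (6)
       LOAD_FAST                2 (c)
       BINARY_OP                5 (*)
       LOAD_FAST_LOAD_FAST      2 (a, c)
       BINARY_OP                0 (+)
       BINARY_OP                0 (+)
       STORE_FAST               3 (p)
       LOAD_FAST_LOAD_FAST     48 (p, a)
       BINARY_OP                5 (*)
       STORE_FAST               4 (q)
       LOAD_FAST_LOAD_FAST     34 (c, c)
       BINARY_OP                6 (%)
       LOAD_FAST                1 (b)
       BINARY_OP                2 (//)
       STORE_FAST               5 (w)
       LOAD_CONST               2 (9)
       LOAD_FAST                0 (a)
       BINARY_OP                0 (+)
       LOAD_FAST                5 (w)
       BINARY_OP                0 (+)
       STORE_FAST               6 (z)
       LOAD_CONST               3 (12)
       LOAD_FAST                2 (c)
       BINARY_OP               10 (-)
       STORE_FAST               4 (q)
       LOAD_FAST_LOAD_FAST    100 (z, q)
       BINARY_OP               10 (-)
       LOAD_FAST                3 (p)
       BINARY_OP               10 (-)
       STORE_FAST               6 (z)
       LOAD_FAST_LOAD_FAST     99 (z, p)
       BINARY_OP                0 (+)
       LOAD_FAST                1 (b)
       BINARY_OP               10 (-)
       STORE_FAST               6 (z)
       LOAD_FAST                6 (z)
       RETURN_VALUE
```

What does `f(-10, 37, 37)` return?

-13

LOAD_CONST → push 6. Stack: [6]
LOAD_FAST c → push 37. Stack: [6, 37]
BINARY_OP * → 6 * 37 = 222. Stack: [222]
LOAD_FAST_LOAD_FAST a,c → push -10,37. Stack: [222, -10, 37]
BINARY_OP + → -10 + 37 = 27. Stack: [222, 27]
BINARY_OP + → 222 + 27 = 249. Stack: [249]
STORE_FAST p → p=249. Stack: []
LOAD_FAST_LOAD_FAST p,a → push 249,-10. Stack: [249, -10]
BINARY_OP * → 249 * -10 = -2490. Stack: [-2490]
STORE_FAST q → q=-2490. Stack: []
LOAD_FAST_LOAD_FAST c,c → push 37,37. Stack: [37, 37]
BINARY_OP % → 37 % 37 = 0. Stack: [0]
LOAD_FAST b → push 37. Stack: [0, 37]
BINARY_OP // → 0 // 37 = 0. Stack: [0]
STORE_FAST w → w=0. Stack: []
LOAD_CONST → push 9. Stack: [9]
LOAD_FAST a → push -10. Stack: [9, -10]
BINARY_OP + → 9 + -10 = -1. Stack: [-1]
LOAD_FAST w → push 0. Stack: [-1, 0]
BINARY_OP + → -1 + 0 = -1. Stack: [-1]
STORE_FAST z → z=-1. Stack: []
LOAD_CONST → push 12. Stack: [12]
LOAD_FAST c → push 37. Stack: [12, 37]
BINARY_OP - → 12 - 37 = -25. Stack: [-25]
STORE_FAST q → q=-25. Stack: []
LOAD_FAST_LOAD_FAST z,q → push -1,-25. Stack: [-1, -25]
BINARY_OP - → -1 - -25 = 24. Stack: [24]
LOAD_FAST p → push 249. Stack: [24, 249]
BINARY_OP - → 24 - 249 = -225. Stack: [-225]
STORE_FAST z → z=-225. Stack: []
LOAD_FAST_LOAD_FAST z,p → push -225,249. Stack: [-225, 249]
BINARY_OP + → -225 + 249 = 24. Stack: [24]
LOAD_FAST b → push 37. Stack: [24, 37]
BINARY_OP - → 24 - 37 = -13. Stack: [-13]
STORE_FAST z → z=-13. Stack: []
LOAD_FAST z → push -13. Stack: [-13]
RETURN_VALUE → return -13.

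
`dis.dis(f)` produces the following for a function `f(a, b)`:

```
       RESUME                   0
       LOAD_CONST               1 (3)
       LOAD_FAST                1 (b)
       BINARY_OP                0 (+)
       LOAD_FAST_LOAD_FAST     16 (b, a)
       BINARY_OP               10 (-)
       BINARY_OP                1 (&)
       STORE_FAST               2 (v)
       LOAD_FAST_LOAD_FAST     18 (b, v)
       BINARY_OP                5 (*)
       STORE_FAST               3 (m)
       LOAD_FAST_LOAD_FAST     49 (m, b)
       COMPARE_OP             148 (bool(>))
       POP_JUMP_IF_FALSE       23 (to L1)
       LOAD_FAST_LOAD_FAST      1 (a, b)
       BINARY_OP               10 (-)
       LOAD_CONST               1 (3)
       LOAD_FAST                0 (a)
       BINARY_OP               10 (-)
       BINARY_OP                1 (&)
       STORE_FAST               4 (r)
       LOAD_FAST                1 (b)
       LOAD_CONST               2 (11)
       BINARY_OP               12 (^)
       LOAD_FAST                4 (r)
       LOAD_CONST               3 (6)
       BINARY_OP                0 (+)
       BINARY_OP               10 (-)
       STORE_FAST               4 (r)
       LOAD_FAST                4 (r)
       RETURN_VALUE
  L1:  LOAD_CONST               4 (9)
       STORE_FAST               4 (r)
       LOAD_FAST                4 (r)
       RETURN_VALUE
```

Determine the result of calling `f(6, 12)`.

LOAD_CONST → push 3. Stack: [3]
LOAD_FAST b → push 12. Stack: [3, 12]
BINARY_OP + → 3 + 12 = 15. Stack: [15]
LOAD_FAST_LOAD_FAST b,a → push 12,6. Stack: [15, 12, 6]
BINARY_OP - → 12 - 6 = 6. Stack: [15, 6]
BINARY_OP & → 15 & 6 = 6. Stack: [6]
STORE_FAST v → v=6. Stack: []
LOAD_FAST_LOAD_FAST b,v → push 12,6. Stack: [12, 6]
BINARY_OP * → 12 * 6 = 72. Stack: [72]
STORE_FAST m → m=72. Stack: []
LOAD_FAST_LOAD_FAST m,b → push 72,12. Stack: [72, 12]
COMPARE_OP bool(>) → 72 vs 12 = True. Stack: [True]
POP_JUMP_IF_FALSE → pop True; no jump. Stack: []
LOAD_FAST_LOAD_FAST a,b → push 6,12. Stack: [6, 12]
BINARY_OP - → 6 - 12 = -6. Stack: [-6]
LOAD_CONST → push 3. Stack: [-6, 3]
LOAD_FAST a → push 6. Stack: [-6, 3, 6]
BINARY_OP - → 3 - 6 = -3. Stack: [-6, -3]
BINARY_OP & → -6 & -3 = -8. Stack: [-8]
STORE_FAST r → r=-8. Stack: []
LOAD_FAST b → push 12. Stack: [12]
LOAD_CONST → push 11. Stack: [12, 11]
BINARY_OP ^ → 12 ^ 11 = 7. Stack: [7]
LOAD_FAST r → push -8. Stack: [7, -8]
LOAD_CONST → push 6. Stack: [7, -8, 6]
BINARY_OP + → -8 + 6 = -2. Stack: [7, -2]
BINARY_OP - → 7 - -2 = 9. Stack: [9]
STORE_FAST r → r=9. Stack: []
LOAD_FAST r → push 9. Stack: [9]
RETURN_VALUE → return 9.

9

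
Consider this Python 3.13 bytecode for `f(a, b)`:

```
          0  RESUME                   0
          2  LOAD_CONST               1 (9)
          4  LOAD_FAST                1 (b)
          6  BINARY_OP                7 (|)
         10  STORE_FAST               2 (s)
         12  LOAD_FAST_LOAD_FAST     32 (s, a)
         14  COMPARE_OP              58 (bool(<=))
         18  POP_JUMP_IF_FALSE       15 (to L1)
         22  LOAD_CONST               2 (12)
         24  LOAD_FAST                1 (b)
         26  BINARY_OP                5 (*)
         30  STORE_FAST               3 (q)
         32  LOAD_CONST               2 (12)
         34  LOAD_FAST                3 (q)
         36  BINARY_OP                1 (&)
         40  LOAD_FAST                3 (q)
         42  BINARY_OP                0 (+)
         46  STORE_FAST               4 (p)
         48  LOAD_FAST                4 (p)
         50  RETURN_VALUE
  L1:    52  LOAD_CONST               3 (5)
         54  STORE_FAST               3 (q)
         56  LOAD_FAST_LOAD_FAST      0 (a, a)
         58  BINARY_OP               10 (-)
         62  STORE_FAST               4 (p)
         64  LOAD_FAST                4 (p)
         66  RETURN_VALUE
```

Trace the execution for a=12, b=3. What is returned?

LOAD_CONST → push 9. Stack: [9]
LOAD_FAST b → push 3. Stack: [9, 3]
BINARY_OP | → 9 | 3 = 11. Stack: [11]
STORE_FAST s → s=11. Stack: []
LOAD_FAST_LOAD_FAST s,a → push 11,12. Stack: [11, 12]
COMPARE_OP bool(<=) → 11 vs 12 = True. Stack: [True]
POP_JUMP_IF_FALSE → pop True; no jump. Stack: []
LOAD_CONST → push 12. Stack: [12]
LOAD_FAST b → push 3. Stack: [12, 3]
BINARY_OP * → 12 * 3 = 36. Stack: [36]
STORE_FAST q → q=36. Stack: []
LOAD_CONST → push 12. Stack: [12]
LOAD_FAST q → push 36. Stack: [12, 36]
BINARY_OP & → 12 & 36 = 4. Stack: [4]
LOAD_FAST q → push 36. Stack: [4, 36]
BINARY_OP + → 4 + 36 = 40. Stack: [40]
STORE_FAST p → p=40. Stack: []
LOAD_FAST p → push 40. Stack: [40]
RETURN_VALUE → return 40.

40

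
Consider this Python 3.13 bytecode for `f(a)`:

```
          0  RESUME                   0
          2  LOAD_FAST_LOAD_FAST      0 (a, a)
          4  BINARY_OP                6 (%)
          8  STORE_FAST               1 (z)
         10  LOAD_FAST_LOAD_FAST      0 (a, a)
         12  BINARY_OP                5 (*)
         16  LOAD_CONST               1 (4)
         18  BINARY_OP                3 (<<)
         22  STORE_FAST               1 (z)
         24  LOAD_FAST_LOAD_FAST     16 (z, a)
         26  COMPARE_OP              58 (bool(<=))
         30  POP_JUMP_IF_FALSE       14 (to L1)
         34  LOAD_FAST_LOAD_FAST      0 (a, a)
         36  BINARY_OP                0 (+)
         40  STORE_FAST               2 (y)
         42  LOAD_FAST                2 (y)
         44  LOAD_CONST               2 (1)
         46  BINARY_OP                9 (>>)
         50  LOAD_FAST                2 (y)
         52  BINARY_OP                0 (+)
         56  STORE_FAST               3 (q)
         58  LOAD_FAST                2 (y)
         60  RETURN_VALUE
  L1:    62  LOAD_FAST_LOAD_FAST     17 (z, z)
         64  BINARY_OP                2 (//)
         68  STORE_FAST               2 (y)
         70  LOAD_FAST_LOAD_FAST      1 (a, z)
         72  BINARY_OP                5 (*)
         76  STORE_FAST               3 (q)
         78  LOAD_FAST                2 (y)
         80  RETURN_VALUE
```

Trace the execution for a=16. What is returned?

1

LOAD_FAST_LOAD_FAST a,a → push 16,16. Stack: [16, 16]
BINARY_OP % → 16 % 16 = 0. Stack: [0]
STORE_FAST z → z=0. Stack: []
LOAD_FAST_LOAD_FAST a,a → push 16,16. Stack: [16, 16]
BINARY_OP * → 16 * 16 = 256. Stack: [256]
LOAD_CONST → push 4. Stack: [256, 4]
BINARY_OP << → 256 << 4 = 4096. Stack: [4096]
STORE_FAST z → z=4096. Stack: []
LOAD_FAST_LOAD_FAST z,a → push 4096,16. Stack: [4096, 16]
COMPARE_OP bool(<=) → 4096 vs 16 = False. Stack: [False]
POP_JUMP_IF_FALSE → pop False; jump. Stack: []
LOAD_FAST_LOAD_FAST z,z → push 4096,4096. Stack: [4096, 4096]
BINARY_OP // → 4096 // 4096 = 1. Stack: [1]
STORE_FAST y → y=1. Stack: []
LOAD_FAST_LOAD_FAST a,z → push 16,4096. Stack: [16, 4096]
BINARY_OP * → 16 * 4096 = 65536. Stack: [65536]
STORE_FAST q → q=65536. Stack: []
LOAD_FAST y → push 1. Stack: [1]
RETURN_VALUE → return 1.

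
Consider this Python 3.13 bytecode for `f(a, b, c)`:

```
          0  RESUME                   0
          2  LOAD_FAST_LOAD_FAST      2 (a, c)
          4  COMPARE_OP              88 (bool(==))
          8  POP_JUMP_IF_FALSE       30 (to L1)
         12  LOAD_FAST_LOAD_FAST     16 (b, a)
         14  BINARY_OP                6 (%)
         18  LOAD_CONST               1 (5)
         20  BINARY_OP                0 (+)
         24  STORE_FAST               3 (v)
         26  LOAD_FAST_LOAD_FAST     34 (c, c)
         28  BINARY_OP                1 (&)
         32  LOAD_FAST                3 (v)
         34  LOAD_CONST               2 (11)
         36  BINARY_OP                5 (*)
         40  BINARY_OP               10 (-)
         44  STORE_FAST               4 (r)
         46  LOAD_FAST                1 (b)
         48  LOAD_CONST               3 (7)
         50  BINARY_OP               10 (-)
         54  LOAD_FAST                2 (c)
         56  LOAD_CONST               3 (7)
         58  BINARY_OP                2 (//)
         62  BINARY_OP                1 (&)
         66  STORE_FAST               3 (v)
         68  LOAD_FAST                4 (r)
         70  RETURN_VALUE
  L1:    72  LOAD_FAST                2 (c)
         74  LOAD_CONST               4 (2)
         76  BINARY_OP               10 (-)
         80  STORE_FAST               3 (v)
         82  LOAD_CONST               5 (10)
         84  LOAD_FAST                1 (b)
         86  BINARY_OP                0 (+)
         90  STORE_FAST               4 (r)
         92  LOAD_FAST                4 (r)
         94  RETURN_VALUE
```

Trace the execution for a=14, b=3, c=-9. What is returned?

LOAD_FAST_LOAD_FAST a,c → push 14,-9. Stack: [14, -9]
COMPARE_OP bool(==) → 14 vs -9 = False. Stack: [False]
POP_JUMP_IF_FALSE → pop False; jump. Stack: []
LOAD_FAST c → push -9. Stack: [-9]
LOAD_CONST → push 2. Stack: [-9, 2]
BINARY_OP - → -9 - 2 = -11. Stack: [-11]
STORE_FAST v → v=-11. Stack: []
LOAD_CONST → push 10. Stack: [10]
LOAD_FAST b → push 3. Stack: [10, 3]
BINARY_OP + → 10 + 3 = 13. Stack: [13]
STORE_FAST r → r=13. Stack: []
LOAD_FAST r → push 13. Stack: [13]
RETURN_VALUE → return 13.

13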